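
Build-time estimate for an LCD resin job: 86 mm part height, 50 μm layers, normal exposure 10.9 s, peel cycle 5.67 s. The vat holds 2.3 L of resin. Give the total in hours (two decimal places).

Layer count = ceil(86 / 0.05) = 1720.
Cycle time: 10.9 + 5.67 → 16.57 s.
Build time: 1720 × 16.57 s = 28500.4 s, i.e. 7.92 hours.

7.92 hours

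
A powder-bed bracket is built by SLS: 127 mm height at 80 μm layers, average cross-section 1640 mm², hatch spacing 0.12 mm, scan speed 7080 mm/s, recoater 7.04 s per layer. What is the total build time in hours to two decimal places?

Layers = ⌈127/0.08⌉ = 1588.
Per-layer scan distance = 1640 / 0.12, so 13666.7 mm.
Scan time per layer: 13666.7 / 7080 → 1.9303 s.
Per-layer time = 1.9303 + 7.04 = 8.9703 s.
Build time = 1588 × 8.9703 = 14244.8364 s = 3.96 hours.

3.96 hours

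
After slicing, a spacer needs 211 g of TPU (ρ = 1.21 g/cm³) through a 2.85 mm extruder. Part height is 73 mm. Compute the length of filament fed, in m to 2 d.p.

Extruded volume: 211/1.21 = 174.3802 cm³ (174380.2 mm³).
A = π r² = π × 1.425² = 6.3794 mm².
Length = 174380.2 / 6.3794 = 27334.89 mm = 27.33 m.

27.33 m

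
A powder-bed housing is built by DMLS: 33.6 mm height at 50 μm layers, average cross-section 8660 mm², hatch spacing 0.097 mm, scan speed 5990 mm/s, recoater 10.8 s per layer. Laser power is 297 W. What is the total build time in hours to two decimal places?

4.80 hours

Layers = ⌈33.6/0.05⌉ = 672.
Per-layer scan distance: 8660 / 0.097 → 89278.4 mm.
Per-layer scan time: 89278.4 / 5990 → 14.9046 s.
Per-layer time: 14.9046 + 10.8 → 25.7046 s.
Total: 672 × 25.7046 s = 17273.4912 s → 4.80 hours.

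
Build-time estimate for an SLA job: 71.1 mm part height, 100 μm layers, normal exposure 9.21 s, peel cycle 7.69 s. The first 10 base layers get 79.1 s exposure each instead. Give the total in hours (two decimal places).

Layers = ⌈71.1/0.1⌉ = 711.
Bottom layers = 10 × (79.1 + 7.69) = 867.9 s.
Regular layers: 701 × (9.21 + 7.69) → 11846.9 s.
Total = 867.9 + 11846.9 = 12714.8 s = 3.53 hours.

3.53 hours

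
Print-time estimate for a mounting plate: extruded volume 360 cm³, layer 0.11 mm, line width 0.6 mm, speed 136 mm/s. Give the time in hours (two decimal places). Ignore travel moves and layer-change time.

11.14 hours

Bead cross-section = 0.11 × 0.6, so 0.066 mm².
Path length: 360000 mm³ / 0.066 mm² → 5454545.5 mm.
Print-move time: 5454545.5 / 136 → 40107 s.
Converting: 40107 s = 11.14 hours.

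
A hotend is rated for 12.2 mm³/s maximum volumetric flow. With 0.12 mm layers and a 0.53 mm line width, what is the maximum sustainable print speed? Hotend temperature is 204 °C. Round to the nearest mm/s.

192 mm/s

A = 0.12 × 0.53 = 0.0636 mm².
Max speed = 12.2 / 0.0636 = 191.82 ≈ 192 mm/s.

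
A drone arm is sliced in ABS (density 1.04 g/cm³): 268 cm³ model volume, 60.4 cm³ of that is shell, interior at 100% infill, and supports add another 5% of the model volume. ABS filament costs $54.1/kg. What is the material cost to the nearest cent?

Infill region: 268 − 60.4 → 207.6 cm³.
Infill deposited = 1.00 × 207.6, so 207.6 cm³.
Support = 0.05 × 268 = 13.4 cm³.
Total extruded: 60.4 + 207.6 + 13.4 → 281.4 cm³.
Mass = 281.4 × 1.04 = 292.656 g.
At $54.1/kg: 292.656/1000 × 54.1 = $15.83.

$15.83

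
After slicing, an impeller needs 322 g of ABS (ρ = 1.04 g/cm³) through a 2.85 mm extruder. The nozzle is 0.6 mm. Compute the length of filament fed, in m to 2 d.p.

48.53 m

Extruded volume: 322/1.04 = 309.6154 cm³ (309615.4 mm³).
Cross-section of 2.85 mm filament: π·(2.85/2)² = 6.3794 mm².
Length = 309615.4 / 6.3794 = 48533.62 mm = 48.53 m.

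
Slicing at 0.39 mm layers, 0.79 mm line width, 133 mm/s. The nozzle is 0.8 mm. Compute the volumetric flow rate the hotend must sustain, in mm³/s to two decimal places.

40.98

A: 0.39 × 0.79 → 0.3081 mm².
Q = v·A = 133 × 0.3081 = 40.98 mm³/s.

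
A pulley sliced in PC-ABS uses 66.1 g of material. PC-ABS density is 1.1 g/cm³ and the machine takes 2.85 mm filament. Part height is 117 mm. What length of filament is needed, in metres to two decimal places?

Extruded volume: 66.1/1.1 = 60.0909 cm³ (60090.9 mm³).
Filament cross-section = π × (2.85/2)² = 6.3794 mm².
Length = 60090.9 / 6.3794 = 9419.52 mm = 9.42 m.

9.42 m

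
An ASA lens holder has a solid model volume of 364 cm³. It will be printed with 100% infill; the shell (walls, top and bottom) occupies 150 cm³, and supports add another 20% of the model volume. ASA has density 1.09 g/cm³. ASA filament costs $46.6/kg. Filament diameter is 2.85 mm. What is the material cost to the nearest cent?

Interior volume = 364 − 150, so 214 cm³.
Infill volume = 1.00 × 214 = 214 cm³.
Support: 0.20 × 364 → 72.8 cm³.
Total extruded = 150 + 214 + 72.8, so 436.8 cm³.
Mass = 436.8 × 1.09 = 476.112 g.
Cost = 476.112 g / 1000 × $46.6/kg = $22.19.

$22.19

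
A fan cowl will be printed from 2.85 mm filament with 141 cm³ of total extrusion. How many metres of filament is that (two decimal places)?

22.10 m

A = π r² = π × 1.425² = 6.3794 mm².
L = 141000 mm³ / 6.3794 mm² = 22102.39 mm, i.e. 22.10 m.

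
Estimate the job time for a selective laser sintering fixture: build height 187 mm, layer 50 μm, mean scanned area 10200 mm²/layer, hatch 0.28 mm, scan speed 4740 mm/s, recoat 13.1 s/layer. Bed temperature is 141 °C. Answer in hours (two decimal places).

Number of layers: 187 / 0.05 → 3740 (rounded up).
Per-layer scan distance = 10200 / 0.28, so 36428.6 mm.
Scan time per layer = 36428.6 / 4740 = 7.6854 s.
Layer cycle = 7.6854 + 13.1 = 20.7854 s.
Build time = 3740 × 20.7854 = 77737.396 s = 21.59 hours.

21.59 hours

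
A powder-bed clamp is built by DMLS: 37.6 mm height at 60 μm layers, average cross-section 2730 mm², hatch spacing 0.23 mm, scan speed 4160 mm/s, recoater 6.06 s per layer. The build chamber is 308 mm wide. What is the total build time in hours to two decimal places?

Layer count = ceil(37.6 / 0.06) = 627.
Hatch length per layer = 2730 / 0.23 = 11869.6 mm.
Per-layer scan time = 11869.6 / 4160, so 2.8533 s.
Per-layer time = 2.8533 + 6.06 = 8.9133 s.
Total: 627 × 8.9133 s = 5588.6391 s → 1.55 hours.

1.55 hours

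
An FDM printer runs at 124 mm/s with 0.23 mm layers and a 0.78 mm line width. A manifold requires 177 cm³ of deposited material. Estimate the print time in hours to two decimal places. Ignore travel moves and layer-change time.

2.21 hours

Extrusion cross-section = 0.23 × 0.78 = 0.1794 mm².
Toolpath length = 177 cm³ / 0.1794 mm² = 177000 / 0.1794 = 986622.1 mm.
Time extruding = 986622.1 / 124 = 7956.6 s.
That's 7956.6 s → 2.21 hours.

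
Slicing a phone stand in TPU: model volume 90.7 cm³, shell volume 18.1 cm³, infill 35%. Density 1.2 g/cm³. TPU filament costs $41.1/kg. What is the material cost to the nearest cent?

$2.15

Infill region = 90.7 − 18.1 = 72.6 cm³.
Deposited infill: 0.35 × 72.6 → 25.41 cm³.
Total printed volume: 18.1 + 25.41 → 43.51 cm³.
Mass = 43.51 × 1.2 = 52.212 g.
At $41.1/kg: 52.212/1000 × 41.1 = $2.15.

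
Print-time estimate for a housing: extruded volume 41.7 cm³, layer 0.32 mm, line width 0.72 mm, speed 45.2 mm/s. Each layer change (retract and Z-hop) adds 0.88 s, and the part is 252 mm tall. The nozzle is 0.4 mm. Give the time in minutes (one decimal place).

Bead cross-section: 0.32 × 0.72 → 0.2304 mm².
Path length: 41700 mm³ / 0.2304 mm² → 180989.6 mm.
Extrusion time: 180989.6 / 45.2 → 4004.2 s.
Layer count = ceil(252 / 0.32) = 788.
Layer-change overhead = 788 × 0.88, so 693.44 s.
Altogether 4004.2 + 693.44 = 4697.64 s, i.e. 78.3 minutes.

78.3 minutes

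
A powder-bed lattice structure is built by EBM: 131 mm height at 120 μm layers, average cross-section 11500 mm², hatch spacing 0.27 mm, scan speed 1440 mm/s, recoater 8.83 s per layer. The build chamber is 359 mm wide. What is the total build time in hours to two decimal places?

Layer count = ceil(131 / 0.12) = 1092.
Per-layer scan distance = 11500 / 0.27, so 42592.6 mm.
Beam time per layer = 42592.6 / 1440, so 29.5782 s.
Time per layer: 29.5782 + 8.83 → 38.4082 s.
Total: 1092 × 38.4082 s = 41941.7544 s → 11.65 hours.

11.65 hours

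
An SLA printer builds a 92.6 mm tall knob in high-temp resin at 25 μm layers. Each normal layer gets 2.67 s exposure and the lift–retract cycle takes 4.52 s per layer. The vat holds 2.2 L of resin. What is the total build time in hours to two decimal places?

7.40 hours

Layers = ⌈92.6/0.025⌉ = 3704.
Per-layer time = 2.67 + 4.52, so 7.19 s.
Total = 3704 × 7.19 = 26631.76 s = 7.40 hours.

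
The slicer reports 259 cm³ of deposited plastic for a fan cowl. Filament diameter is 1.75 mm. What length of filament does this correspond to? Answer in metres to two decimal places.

107.68 m

A = π r² = π × 0.875² = 2.4053 mm².
L = 259000 mm³ / 2.4053 mm² = 107678.88 mm, i.e. 107.68 m.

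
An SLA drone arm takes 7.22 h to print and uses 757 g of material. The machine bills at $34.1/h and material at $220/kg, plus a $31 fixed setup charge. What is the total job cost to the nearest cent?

Machine cost = 34.1 × 7.22, so $246.202.
Material charge: 220 × 757/1000 → $166.54.
Total = 246.202 + 166.54 + 31 = 443.742 ≈ $443.74.

$443.74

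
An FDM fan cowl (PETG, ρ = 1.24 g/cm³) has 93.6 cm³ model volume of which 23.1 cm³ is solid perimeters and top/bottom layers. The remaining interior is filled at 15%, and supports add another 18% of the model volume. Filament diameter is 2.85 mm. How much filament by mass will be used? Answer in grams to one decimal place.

Volume inside the shell = 93.6 − 23.1 = 70.5 cm³.
Deposited infill = 0.15 × 70.5 = 10.575 cm³.
Support: 0.18 × 93.6 → 16.848 cm³.
Deposited volume = 23.1 + 10.575 + 16.848 = 50.523 cm³.
Mass = 50.523 × 1.24, so 62.64852 g.

62.6 g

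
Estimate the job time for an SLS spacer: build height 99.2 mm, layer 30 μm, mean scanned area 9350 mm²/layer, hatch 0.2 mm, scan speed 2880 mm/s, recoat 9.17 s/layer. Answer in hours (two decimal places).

Number of layers: 99.2 / 0.03 → 3307 (rounded up).
Scan path per layer: 9350 / 0.2 → 46750 mm.
Scan time per layer = 46750 / 2880 = 16.2326 s.
Layer cycle: 16.2326 + 9.17 → 25.4026 s.
Total: 3307 × 25.4026 s = 84006.3982 s → 23.34 hours.

23.34 hours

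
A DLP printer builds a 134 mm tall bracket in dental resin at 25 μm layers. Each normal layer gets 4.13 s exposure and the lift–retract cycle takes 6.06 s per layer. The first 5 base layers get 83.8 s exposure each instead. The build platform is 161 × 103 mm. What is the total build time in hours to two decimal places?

15.28 hours

Layer count = ceil(134 / 0.025) = 5360.
Bottom layers = 5 × (83.8 + 6.06) = 449.3 s.
Normal layers = 5355 × (4.13 + 6.06), so 54567.45 s.
Sum: 449.3 + 54567.45 = 55016.75 s → 15.28 hours.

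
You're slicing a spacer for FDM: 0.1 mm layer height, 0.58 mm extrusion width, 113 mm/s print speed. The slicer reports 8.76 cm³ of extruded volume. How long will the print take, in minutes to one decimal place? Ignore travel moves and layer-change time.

22.3 minutes

Line area: 0.1 × 0.58 → 0.058 mm².
Toolpath length = 8.76 cm³ / 0.058 mm² = 8760 / 0.058 = 151034.5 mm.
Extrusion time = 151034.5 / 113, so 1336.6 s.
That's 1336.6 s → 22.3 minutes.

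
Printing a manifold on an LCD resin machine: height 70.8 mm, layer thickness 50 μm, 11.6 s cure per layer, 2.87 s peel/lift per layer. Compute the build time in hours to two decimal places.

5.69 hours

Layers = ⌈70.8/0.05⌉ = 1416.
Each layer takes = 11.6 + 2.87 = 14.47 s.
Total = 1416 × 14.47 = 20489.52 s = 5.69 hours.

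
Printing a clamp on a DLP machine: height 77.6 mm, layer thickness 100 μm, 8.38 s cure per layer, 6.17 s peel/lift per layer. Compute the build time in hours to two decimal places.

Layers = ⌈77.6/0.1⌉ = 776.
Each layer takes: 8.38 + 6.17 → 14.55 s.
Total = 776 × 14.55 = 11290.8 s = 3.14 hours.

3.14 hours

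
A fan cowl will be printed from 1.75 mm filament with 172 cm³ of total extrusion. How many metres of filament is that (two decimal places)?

Filament cross-section = π × (1.75/2)² = 2.4053 mm².
L = 172000 mm³ / 2.4053 mm² = 71508.75 mm, i.e. 71.51 m.

71.51 m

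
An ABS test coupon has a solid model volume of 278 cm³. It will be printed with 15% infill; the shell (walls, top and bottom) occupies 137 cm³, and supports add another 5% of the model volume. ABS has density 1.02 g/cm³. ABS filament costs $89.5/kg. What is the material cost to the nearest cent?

Interior volume = 278 − 137, so 141 cm³.
Infill volume = 0.15 × 141 = 21.15 cm³.
Support: 0.05 × 278 → 13.9 cm³.
Total printed volume = 137 + 21.15 + 13.9 = 172.05 cm³.
Mass: 172.05 × 1.02 → 175.491 g.
Cost = 175.491 g / 1000 × $89.5/kg = $15.71.

$15.71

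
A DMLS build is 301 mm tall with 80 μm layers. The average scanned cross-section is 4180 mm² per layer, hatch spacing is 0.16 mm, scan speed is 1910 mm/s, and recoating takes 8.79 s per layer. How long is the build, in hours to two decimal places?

Layers = ⌈301/0.08⌉ = 3763.
Per-layer scan distance = 4180 / 0.16, so 26125 mm.
Per-layer scan time = 26125 / 1910 = 13.678 s.
Per-layer time = 13.678 + 8.79, so 22.468 s.
Total: 3763 × 22.468 s = 84547.084 s → 23.49 hours.

23.49 hours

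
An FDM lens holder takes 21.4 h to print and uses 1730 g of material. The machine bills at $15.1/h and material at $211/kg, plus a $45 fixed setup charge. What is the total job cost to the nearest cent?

Time charge = 15.1 × 21.4 = $323.14.
Feedstock cost = 211 × 1730/1000 = $365.03.
Total = 323.14 + 365.03 + 45 = $733.17.

$733.17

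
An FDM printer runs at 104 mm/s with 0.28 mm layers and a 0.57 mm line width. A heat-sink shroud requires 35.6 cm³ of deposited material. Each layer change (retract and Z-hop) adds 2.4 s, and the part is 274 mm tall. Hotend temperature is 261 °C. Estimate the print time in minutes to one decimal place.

Extrusion cross-section = 0.28 × 0.57 = 0.1596 mm².
Path length: 35600 mm³ / 0.1596 mm² → 223057.6 mm.
Print-move time = 223057.6 / 104 = 2144.8 s.
Layer count = ceil(274 / 0.28) = 979.
Layer-change overhead: 979 × 2.4 → 2349.6 s.
Altogether 2144.8 + 2349.6 = 4494.4 s, i.e. 74.9 minutes.

74.9 minutes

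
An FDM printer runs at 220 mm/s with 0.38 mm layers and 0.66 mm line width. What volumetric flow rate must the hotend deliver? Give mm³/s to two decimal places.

A: 0.38 × 0.66 → 0.2508 mm².
Volumetric flow = 220 × 0.2508 = 55.18 mm³/s.

55.18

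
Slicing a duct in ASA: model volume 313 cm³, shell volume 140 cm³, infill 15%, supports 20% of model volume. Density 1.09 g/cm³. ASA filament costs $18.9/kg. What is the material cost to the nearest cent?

Volume inside the shell: 313 − 140 → 173 cm³.
Infill deposited = 0.15 × 173 = 25.95 cm³.
Support = 0.20 × 313 = 62.6 cm³.
Total extruded: 140 + 25.95 + 62.6 → 228.55 cm³.
Mass = 228.55 × 1.09, so 249.1195 g.
At $18.9/kg: 249.1195/1000 × 18.9 = $4.71.

$4.71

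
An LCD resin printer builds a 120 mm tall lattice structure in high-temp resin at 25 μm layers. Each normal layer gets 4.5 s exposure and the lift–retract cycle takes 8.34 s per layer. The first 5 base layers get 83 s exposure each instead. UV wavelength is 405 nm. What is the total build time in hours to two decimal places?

17.23 hours

Layers = ⌈120/0.025⌉ = 4800.
Burn-in layers = 5 × (83 + 8.34), so 456.7 s.
Remaining layers = 4795 × (4.5 + 8.34), so 61567.8 s.
Sum: 456.7 + 61567.8 = 62024.5 s → 17.23 hours.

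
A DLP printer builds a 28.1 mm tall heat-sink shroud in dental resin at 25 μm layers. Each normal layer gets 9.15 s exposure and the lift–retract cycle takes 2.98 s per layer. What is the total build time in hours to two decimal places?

3.79 hours

Layer count = ceil(28.1 / 0.025) = 1124.
Each layer takes = 9.15 + 2.98, so 12.13 s.
Build time: 1124 × 12.13 s = 13634.12 s, i.e. 3.79 hours.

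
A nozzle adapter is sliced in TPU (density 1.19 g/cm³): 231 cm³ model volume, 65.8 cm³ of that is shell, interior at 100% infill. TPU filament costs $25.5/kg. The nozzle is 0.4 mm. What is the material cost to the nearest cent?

Infill region: 231 − 65.8 → 165.2 cm³.
Infill deposited = 1.00 × 165.2, so 165.2 cm³.
Deposited volume = 65.8 + 165.2 = 231 cm³.
Mass: 231 × 1.19 → 274.89 g.
Cost = 274.89 g / 1000 × $25.5/kg = $7.01.

$7.01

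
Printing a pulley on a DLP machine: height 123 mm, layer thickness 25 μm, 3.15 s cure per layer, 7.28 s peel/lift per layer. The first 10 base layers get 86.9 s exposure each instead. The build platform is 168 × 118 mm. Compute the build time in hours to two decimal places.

14.49 hours

Layers = ⌈123/0.025⌉ = 4920.
Base layers = 10 × (86.9 + 7.28) = 941.8 s.
Normal layers = 4910 × (3.15 + 7.28), so 51211.3 s.
Sum: 941.8 + 51211.3 = 52153.1 s → 14.49 hours.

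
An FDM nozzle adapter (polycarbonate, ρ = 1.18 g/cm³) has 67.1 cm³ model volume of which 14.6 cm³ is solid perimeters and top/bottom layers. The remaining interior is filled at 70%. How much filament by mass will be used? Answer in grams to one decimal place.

60.6 g

Volume inside the shell: 67.1 − 14.6 → 52.5 cm³.
Infill volume = 0.70 × 52.5, so 36.75 cm³.
Deposited volume = 14.6 + 36.75, so 51.35 cm³.
Mass = 51.35 × 1.18, so 60.593 g.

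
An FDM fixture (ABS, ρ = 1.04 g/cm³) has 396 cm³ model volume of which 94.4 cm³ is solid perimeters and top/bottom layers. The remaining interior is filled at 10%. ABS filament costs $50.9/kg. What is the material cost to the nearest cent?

Interior volume = 396 − 94.4 = 301.6 cm³.
Deposited infill: 0.10 × 301.6 → 30.16 cm³.
Total printed volume: 94.4 + 30.16 → 124.56 cm³.
Mass = 124.56 × 1.04 = 129.5424 g.
At $50.9/kg: 129.5424/1000 × 50.9 = $6.59.

$6.59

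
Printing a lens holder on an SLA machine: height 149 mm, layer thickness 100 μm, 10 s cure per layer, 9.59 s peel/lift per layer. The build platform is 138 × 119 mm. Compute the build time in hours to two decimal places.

8.11 hours

Layers = ⌈149/0.1⌉ = 1490.
Per-layer time: 10 + 9.59 → 19.59 s.
Total = 1490 × 19.59 = 29189.1 s = 8.11 hours.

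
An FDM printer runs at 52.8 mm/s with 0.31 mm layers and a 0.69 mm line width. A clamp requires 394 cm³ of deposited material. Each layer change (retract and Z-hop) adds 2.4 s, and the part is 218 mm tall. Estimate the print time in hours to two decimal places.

10.16 hours

Bead cross-section = 0.31 × 0.69, so 0.2139 mm².
Path length: 394000 mm³ / 0.2139 mm² → 1841982.2 mm.
Extrusion time = 1841982.2 / 52.8 = 34886 s.
Layer count = ceil(218 / 0.31) = 704.
Non-print overhead = 704 × 2.4 = 1689.6 s.
Total = 34886 + 1689.6 = 36575.6 s = 10.16 hours.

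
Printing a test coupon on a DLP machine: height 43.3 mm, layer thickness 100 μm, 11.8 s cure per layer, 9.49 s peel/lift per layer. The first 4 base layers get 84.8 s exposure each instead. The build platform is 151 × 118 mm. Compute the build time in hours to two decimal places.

Layers = ⌈43.3/0.1⌉ = 433.
Base layers: 4 × (84.8 + 9.49) → 377.16 s.
Normal layers = 429 × (11.8 + 9.49), so 9133.41 s.
Sum: 377.16 + 9133.41 = 9510.57 s → 2.64 hours.

2.64 hours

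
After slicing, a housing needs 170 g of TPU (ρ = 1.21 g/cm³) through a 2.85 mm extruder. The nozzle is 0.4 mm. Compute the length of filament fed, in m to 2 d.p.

Volume = 170 g / 1.21 g·cm⁻³ = 140.4959 cm³ = 140495.9 mm³.
Filament cross-section = π × (2.85/2)² = 6.3794 mm².
L = V/A = 140495.9/6.3794 = 22023.37 mm → 22.02 m.

22.02 m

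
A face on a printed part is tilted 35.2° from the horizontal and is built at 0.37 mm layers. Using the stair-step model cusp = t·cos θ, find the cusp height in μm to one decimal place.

302.3 μm

Cusp = layer height × cos(35.2°) = 0.37 × 0.8171 = 0.302327 mm = 302.3 μm.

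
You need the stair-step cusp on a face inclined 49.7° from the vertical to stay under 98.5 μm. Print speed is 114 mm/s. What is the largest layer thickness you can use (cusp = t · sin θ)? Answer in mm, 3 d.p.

0.129 mm

t = h_c / sin θ = 0.0985 / 0.7627 = 0.129 mm.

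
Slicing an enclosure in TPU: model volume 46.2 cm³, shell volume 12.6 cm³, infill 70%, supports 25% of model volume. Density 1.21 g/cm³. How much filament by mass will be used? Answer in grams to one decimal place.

Volume inside the shell: 46.2 − 12.6 → 33.6 cm³.
Infill volume: 0.70 × 33.6 → 23.52 cm³.
Support = 0.25 × 46.2 = 11.55 cm³.
Deposited volume = 12.6 + 23.52 + 11.55, so 47.67 cm³.
Mass: 47.67 × 1.21 → 57.6807 g.

57.7 g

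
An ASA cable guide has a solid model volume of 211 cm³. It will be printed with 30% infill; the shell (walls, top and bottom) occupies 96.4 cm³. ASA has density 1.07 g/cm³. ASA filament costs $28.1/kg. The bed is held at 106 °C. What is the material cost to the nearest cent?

Infill region = 211 − 96.4 = 114.6 cm³.
Deposited infill: 0.30 × 114.6 → 34.38 cm³.
Deposited volume: 96.4 + 34.38 → 130.78 cm³.
Mass = 130.78 × 1.07 = 139.9346 g.
Cost = 139.9346 g / 1000 × $28.1/kg = $3.93.

$3.93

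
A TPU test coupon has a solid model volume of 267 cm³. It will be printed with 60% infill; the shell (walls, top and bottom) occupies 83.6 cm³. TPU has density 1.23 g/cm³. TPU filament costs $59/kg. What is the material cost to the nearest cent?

Interior volume: 267 − 83.6 → 183.4 cm³.
Infill volume = 0.60 × 183.4, so 110.04 cm³.
Deposited volume = 83.6 + 110.04, so 193.64 cm³.
Mass = 193.64 × 1.23, so 238.1772 g.
Cost = 238.1772 g / 1000 × $59/kg = $14.05.

$14.05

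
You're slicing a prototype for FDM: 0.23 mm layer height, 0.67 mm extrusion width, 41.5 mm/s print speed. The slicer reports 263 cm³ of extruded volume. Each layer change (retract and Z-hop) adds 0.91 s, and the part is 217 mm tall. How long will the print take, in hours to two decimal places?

11.66 hours

Line area = 0.23 × 0.67, so 0.1541 mm².
Total extruded path = 263000/0.1541 = 1706684 mm.
Print-move time = 1706684 / 41.5 = 41124.9 s.
Layer count = ceil(217 / 0.23) = 944.
Z-hop total = 944 × 0.91 = 859.04 s.
Altogether 41124.9 + 859.04 = 41983.94 s, i.e. 11.66 hours.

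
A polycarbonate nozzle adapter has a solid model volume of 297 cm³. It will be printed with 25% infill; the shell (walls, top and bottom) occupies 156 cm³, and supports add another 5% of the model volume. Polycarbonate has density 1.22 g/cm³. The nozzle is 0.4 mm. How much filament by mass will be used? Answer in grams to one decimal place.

251.4 g

Volume inside the shell = 297 − 156, so 141 cm³.
Infill deposited = 0.25 × 141 = 35.25 cm³.
Support = 0.05 × 297, so 14.85 cm³.
Total extruded = 156 + 35.25 + 14.85, so 206.1 cm³.
Mass = 206.1 × 1.22, so 251.442 g.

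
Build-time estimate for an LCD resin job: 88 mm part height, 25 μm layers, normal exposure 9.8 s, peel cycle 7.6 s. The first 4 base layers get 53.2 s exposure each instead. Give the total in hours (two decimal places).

17.06 hours

Layers = ⌈88/0.025⌉ = 3520.
Base layers = 4 × (53.2 + 7.6), so 243.2 s.
Normal layers: 3516 × (9.8 + 7.6) → 61178.4 s.
Total = 243.2 + 61178.4 = 61421.6 s = 17.06 hours.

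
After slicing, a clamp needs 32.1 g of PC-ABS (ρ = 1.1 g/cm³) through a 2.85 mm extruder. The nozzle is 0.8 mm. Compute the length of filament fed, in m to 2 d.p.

4.57 m

Volume = 32.1 g / 1.1 g·cm⁻³ = 29.1818 cm³ = 29181.8 mm³.
Filament cross-section = π × (2.85/2)² = 6.3794 mm².
Length = 29181.8 / 6.3794 = 4574.38 mm = 4.57 m.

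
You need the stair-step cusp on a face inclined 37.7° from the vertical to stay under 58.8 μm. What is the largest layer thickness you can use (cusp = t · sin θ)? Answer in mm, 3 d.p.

t = h_c / sin θ = 0.0588 / 0.6115 = 0.096 mm.

0.096 mm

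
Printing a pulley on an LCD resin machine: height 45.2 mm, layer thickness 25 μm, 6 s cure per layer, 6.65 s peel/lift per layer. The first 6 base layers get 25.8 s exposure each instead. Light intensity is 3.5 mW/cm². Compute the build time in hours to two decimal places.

Layer count = ceil(45.2 / 0.025) = 1808.
Base layers = 6 × (25.8 + 6.65) = 194.7 s.
Regular layers: 1802 × (6 + 6.65) → 22795.3 s.
Sum: 194.7 + 22795.3 = 22990 s → 6.39 hours.

6.39 hours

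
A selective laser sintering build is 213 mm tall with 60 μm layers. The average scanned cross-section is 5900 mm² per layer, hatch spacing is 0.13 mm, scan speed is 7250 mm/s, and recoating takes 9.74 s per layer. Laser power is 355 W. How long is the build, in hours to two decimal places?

Layer count = ceil(213 / 0.06) = 3550.
Scan path per layer: 5900 / 0.13 → 45384.6 mm.
Scan time per layer: 45384.6 / 7250 → 6.2599 s.
Per-layer time = 6.2599 + 9.74, so 15.9999 s.
3550 layers × 15.9999 s/layer = 56799.645 s, i.e. 15.78 hours.

15.78 hours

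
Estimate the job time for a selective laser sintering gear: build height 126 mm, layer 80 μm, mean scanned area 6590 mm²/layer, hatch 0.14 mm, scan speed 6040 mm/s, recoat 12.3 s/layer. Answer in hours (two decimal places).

Layers = ⌈126/0.08⌉ = 1575.
Scan path per layer = 6590 / 0.14 = 47071.4 mm.
Laser time per layer: 47071.4 / 6040 → 7.7933 s.
Time per layer = 7.7933 + 12.3 = 20.0933 s.
Total: 1575 × 20.0933 s = 31646.9475 s → 8.79 hours.

8.79 hours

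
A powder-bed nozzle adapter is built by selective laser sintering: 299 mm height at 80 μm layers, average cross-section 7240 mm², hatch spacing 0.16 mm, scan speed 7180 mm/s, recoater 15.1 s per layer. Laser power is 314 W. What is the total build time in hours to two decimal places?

Layers = ⌈299/0.08⌉ = 3738.
Per-layer scan distance = 7240 / 0.16 = 45250 mm.
Per-layer scan time: 45250 / 7180 → 6.3022 s.
Layer cycle = 6.3022 + 15.1, so 21.4022 s.
Build time = 3738 × 21.4022 = 80001.4236 s = 22.22 hours.

22.22 hours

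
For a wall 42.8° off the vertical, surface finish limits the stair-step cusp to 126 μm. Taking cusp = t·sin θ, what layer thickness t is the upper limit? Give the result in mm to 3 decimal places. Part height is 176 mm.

t = h_c / sin θ = 0.126 / 0.6794 = 0.185 mm.

0.185 mm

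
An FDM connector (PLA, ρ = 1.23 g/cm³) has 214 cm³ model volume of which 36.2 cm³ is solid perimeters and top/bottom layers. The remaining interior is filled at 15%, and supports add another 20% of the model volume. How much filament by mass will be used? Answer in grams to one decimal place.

130.0 g

Interior volume: 214 − 36.2 → 177.8 cm³.
Deposited infill = 0.15 × 177.8 = 26.67 cm³.
Support: 0.20 × 214 → 42.8 cm³.
Deposited volume: 36.2 + 26.67 + 42.8 → 105.67 cm³.
Mass = 105.67 × 1.23 = 129.9741 g.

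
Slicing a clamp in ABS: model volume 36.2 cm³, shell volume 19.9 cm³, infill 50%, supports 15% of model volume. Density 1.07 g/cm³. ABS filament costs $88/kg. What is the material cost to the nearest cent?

$3.15

Interior volume = 36.2 − 19.9, so 16.3 cm³.
Infill deposited = 0.50 × 16.3 = 8.15 cm³.
Support: 0.15 × 36.2 → 5.43 cm³.
Total extruded = 19.9 + 8.15 + 5.43 = 33.48 cm³.
Mass = 33.48 × 1.07 = 35.8236 g.
Cost = 35.8236 g / 1000 × $88/kg = $3.15.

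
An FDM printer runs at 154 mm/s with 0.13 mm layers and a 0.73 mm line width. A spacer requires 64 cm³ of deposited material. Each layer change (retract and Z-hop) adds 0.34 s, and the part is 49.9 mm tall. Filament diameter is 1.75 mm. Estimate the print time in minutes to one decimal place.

Bead cross-section = 0.13 × 0.73, so 0.0949 mm².
Toolpath length = 64 cm³ / 0.0949 mm² = 64000 / 0.0949 = 674394.1 mm.
Time extruding = 674394.1 / 154, so 4379.2 s.
Number of layers: 49.9 / 0.13 → 384 (rounded up).
Layer-change overhead = 384 × 0.34 = 130.56 s.
Total = 4379.2 + 130.56 = 4509.76 s = 75.2 minutes.

75.2 minutes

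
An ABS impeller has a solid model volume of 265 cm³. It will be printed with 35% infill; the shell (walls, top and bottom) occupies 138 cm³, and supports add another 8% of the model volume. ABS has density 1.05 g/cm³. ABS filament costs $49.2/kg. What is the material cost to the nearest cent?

$10.52

Infill region = 265 − 138 = 127 cm³.
Deposited infill = 0.35 × 127, so 44.45 cm³.
Support = 0.08 × 265, so 21.2 cm³.
Total extruded = 138 + 44.45 + 21.2, so 203.65 cm³.
Mass: 203.65 × 1.05 → 213.8325 g.
At $49.2/kg: 213.8325/1000 × 49.2 = $10.52.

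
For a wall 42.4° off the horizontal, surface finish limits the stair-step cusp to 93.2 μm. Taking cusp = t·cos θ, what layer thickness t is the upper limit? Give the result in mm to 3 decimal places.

t = h_c / cos θ = 0.0932 / 0.7385 = 0.126 mm.

0.126 mm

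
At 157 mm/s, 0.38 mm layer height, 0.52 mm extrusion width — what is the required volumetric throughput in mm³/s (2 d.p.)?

Bead cross-section = 0.38 × 0.52, so 0.1976 mm².
Q = v·A = 157 × 0.1976 = 31.02 mm³/s.

31.02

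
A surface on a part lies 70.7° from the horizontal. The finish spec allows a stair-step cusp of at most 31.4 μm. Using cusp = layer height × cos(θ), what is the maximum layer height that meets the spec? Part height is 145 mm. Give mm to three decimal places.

0.095 mm

Layer height = cusp / cos(70.7°) = 0.0314 / 0.3305 = 0.095 mm.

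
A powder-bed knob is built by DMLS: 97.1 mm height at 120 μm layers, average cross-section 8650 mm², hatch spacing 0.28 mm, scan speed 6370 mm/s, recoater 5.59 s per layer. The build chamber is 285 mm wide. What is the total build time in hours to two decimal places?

2.35 hours

Layers = ⌈97.1/0.12⌉ = 810.
Hatch length per layer = 8650 / 0.28, so 30892.9 mm.
Laser time per layer = 30892.9 / 6370, so 4.8497 s.
Per-layer time: 4.8497 + 5.59 → 10.4397 s.
810 layers × 10.4397 s/layer = 8456.157 s, i.e. 2.35 hours.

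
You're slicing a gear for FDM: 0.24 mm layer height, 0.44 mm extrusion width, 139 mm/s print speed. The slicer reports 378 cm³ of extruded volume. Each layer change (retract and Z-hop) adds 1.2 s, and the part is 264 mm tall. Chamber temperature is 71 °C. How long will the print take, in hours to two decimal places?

7.52 hours

Line area = 0.24 × 0.44, so 0.1056 mm².
Total extruded path = 378000/0.1056 = 3579545.5 mm.
Extrusion time = 3579545.5 / 139, so 25752.1 s.
Number of layers: 264 / 0.24 → 1100 (rounded up).
Z-hop total = 1100 × 1.2, so 1320 s.
Altogether 25752.1 + 1320 = 27072.1 s, i.e. 7.52 hours.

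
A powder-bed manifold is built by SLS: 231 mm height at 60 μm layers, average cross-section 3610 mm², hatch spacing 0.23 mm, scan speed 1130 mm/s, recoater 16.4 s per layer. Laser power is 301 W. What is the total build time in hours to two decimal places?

Layer count = ceil(231 / 0.06) = 3850.
Hatch length per layer: 3610 / 0.23 → 15695.7 mm.
Per-layer scan time: 15695.7 / 1130 → 13.89 s.
Per-layer time = 13.89 + 16.4 = 30.29 s.
3850 layers × 30.29 s/layer = 116616.5 s, i.e. 32.39 hours.

32.39 hours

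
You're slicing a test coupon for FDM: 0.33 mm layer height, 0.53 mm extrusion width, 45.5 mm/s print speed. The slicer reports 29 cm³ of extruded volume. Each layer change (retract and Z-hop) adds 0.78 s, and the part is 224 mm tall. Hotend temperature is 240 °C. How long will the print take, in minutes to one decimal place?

Extrusion cross-section: 0.33 × 0.53 → 0.1749 mm².
Path length: 29000 mm³ / 0.1749 mm² → 165809 mm.
Print-move time: 165809 / 45.5 → 3644.2 s.
Layers = ⌈224/0.33⌉ = 679.
Z-hop total = 679 × 0.78 = 529.62 s.
Total = 3644.2 + 529.62 = 4173.82 s = 69.6 minutes.

69.6 minutes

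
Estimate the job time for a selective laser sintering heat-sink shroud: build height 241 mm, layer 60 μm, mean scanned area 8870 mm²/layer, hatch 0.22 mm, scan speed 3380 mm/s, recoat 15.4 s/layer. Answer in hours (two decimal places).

Layers = ⌈241/0.06⌉ = 4017.
Scan path per layer = 8870 / 0.22 = 40318.2 mm.
Per-layer scan time = 40318.2 / 3380, so 11.9285 s.
Layer cycle = 11.9285 + 15.4, so 27.3285 s.
Total: 4017 × 27.3285 s = 109778.5845 s → 30.49 hours.

30.49 hours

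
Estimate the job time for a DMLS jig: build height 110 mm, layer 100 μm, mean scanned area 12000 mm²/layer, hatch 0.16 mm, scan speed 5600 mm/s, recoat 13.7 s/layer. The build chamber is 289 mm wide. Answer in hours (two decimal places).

8.28 hours

Layers = ⌈110/0.1⌉ = 1100.
Per-layer scan distance = 12000 / 0.16, so 75000 mm.
Per-layer scan time = 75000 / 5600, so 13.3929 s.
Time per layer = 13.3929 + 13.7, so 27.0929 s.
Build time = 1100 × 27.0929 = 29802.19 s = 8.28 hours.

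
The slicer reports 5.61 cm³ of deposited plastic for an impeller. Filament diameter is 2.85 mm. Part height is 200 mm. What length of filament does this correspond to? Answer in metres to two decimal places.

A = π r² = π × 1.425² = 6.3794 mm².
L = 5610 mm³ / 6.3794 mm² = 879.39 mm, i.e. 0.88 m.

0.88 m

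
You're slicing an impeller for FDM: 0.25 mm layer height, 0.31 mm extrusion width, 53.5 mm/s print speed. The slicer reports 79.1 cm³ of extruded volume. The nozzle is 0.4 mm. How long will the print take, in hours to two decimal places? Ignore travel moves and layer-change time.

5.30 hours

Line area: 0.25 × 0.31 → 0.0775 mm².
Path length: 79100 mm³ / 0.0775 mm² → 1020645.2 mm.
Extrusion time = 1020645.2 / 53.5, so 19077.5 s.
19077.5 s = 5.30 hours.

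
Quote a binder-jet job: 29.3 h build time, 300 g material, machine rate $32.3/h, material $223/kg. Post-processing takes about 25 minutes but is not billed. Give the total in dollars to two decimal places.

$1013.29

Machine cost = 32.3 × 29.3 = $946.39.
Material cost = 223 × 300/1000 = $66.90.
Total = 946.39 + 66.90 = $1013.29.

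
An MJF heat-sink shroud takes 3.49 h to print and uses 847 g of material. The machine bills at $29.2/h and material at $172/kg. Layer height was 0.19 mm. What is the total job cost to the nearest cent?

Time charge: 29.2 × 3.49 → $101.908.
Material charge = 172 × 847/1000, so $145.684.
Total = 101.908 + 145.684 = 247.592 ≈ $247.59.

$247.59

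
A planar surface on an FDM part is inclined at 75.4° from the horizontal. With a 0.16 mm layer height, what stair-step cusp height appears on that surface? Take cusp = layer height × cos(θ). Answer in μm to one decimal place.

40.3 μm

Cusp = layer height × cos(75.4°) = 0.16 × 0.2521 = 0.040336 mm = 40.3 μm.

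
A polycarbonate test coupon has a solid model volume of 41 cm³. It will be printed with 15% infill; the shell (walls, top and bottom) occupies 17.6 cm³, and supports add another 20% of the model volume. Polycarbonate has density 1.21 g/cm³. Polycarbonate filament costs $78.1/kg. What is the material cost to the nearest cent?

$2.77

Infill region = 41 − 17.6 = 23.4 cm³.
Infill deposited = 0.15 × 23.4, so 3.51 cm³.
Support = 0.20 × 41 = 8.2 cm³.
Total printed volume = 17.6 + 3.51 + 8.2 = 29.31 cm³.
Mass: 29.31 × 1.21 → 35.4651 g.
At $78.1/kg: 35.4651/1000 × 78.1 = $2.77.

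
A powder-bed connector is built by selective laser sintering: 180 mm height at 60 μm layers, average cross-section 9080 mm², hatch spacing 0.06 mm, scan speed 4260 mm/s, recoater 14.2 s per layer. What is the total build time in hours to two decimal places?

41.44 hours

Number of layers: 180 / 0.06 → 3000 (rounded up).
Scan path per layer = 9080 / 0.06, so 151333.3 mm.
Scan time per layer = 151333.3 / 4260, so 35.5242 s.
Per-layer time: 35.5242 + 14.2 → 49.7242 s.
Total: 3000 × 49.7242 s = 149172.6 s → 41.44 hours.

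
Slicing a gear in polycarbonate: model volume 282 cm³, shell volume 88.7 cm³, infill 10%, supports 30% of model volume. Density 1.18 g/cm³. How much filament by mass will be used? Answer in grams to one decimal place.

227.3 g

Volume inside the shell = 282 − 88.7, so 193.3 cm³.
Deposited infill = 0.10 × 193.3 = 19.33 cm³.
Support = 0.30 × 282 = 84.6 cm³.
Deposited volume = 88.7 + 19.33 + 84.6, so 192.63 cm³.
Mass = 192.63 × 1.18, so 227.3034 g.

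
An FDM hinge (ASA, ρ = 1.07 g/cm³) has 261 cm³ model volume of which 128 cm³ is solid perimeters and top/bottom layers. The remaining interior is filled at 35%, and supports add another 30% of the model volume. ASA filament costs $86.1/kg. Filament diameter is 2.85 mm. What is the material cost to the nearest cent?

$23.29

Infill region = 261 − 128, so 133 cm³.
Deposited infill: 0.35 × 133 → 46.55 cm³.
Support = 0.30 × 261 = 78.3 cm³.
Deposited volume: 128 + 46.55 + 78.3 → 252.85 cm³.
Mass = 252.85 × 1.07, so 270.5495 g.
Cost = 270.5495 g / 1000 × $86.1/kg = $23.29.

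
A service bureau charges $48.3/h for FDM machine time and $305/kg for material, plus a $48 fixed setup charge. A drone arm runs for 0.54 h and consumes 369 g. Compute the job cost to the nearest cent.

Machine-time cost: 48.3 × 0.54 → $26.082.
Feedstock cost = 305 × 369/1000, so $112.545.
Adding setup: 26.082 + 112.545 + 48 → 186.627 ≈ $186.63.

$186.63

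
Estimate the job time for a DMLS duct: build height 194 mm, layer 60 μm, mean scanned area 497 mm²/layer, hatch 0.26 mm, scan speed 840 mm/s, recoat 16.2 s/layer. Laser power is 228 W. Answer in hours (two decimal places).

Layer count = ceil(194 / 0.06) = 3234.
Per-layer scan distance = 497 / 0.26 = 1911.5 mm.
Laser time per layer = 1911.5 / 840, so 2.2756 s.
Time per layer = 2.2756 + 16.2, so 18.4756 s.
Total: 3234 × 18.4756 s = 59750.0904 s → 16.60 hours.

16.60 hours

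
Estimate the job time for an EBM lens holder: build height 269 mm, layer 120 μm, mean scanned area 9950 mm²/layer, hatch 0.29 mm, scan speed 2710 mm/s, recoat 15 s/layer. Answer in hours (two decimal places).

Layers = ⌈269/0.12⌉ = 2242.
Hatch length per layer = 9950 / 0.29, so 34310.3 mm.
Scan time per layer: 34310.3 / 2710 → 12.6606 s.
Layer cycle = 12.6606 + 15, so 27.6606 s.
Build time = 2242 × 27.6606 = 62015.0652 s = 17.23 hours.

17.23 hours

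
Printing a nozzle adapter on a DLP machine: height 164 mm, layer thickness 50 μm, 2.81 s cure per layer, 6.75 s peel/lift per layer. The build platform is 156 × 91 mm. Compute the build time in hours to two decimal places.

8.71 hours

Layer count = ceil(164 / 0.05) = 3280.
Cycle time = 2.81 + 6.75, so 9.56 s.
Total = 3280 × 9.56 = 31356.8 s = 8.71 hours.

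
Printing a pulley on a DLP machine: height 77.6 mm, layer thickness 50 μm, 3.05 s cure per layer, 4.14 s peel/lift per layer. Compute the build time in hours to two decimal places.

3.10 hours

Layer count = ceil(77.6 / 0.05) = 1552.
Each layer takes = 3.05 + 4.14, so 7.19 s.
Build time: 1552 × 7.19 s = 11158.88 s, i.e. 3.10 hours.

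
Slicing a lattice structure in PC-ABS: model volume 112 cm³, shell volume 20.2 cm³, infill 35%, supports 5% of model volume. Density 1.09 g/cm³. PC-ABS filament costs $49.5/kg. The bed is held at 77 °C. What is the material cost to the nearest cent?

$3.13

Infill region: 112 − 20.2 → 91.8 cm³.
Infill deposited = 0.35 × 91.8 = 32.13 cm³.
Support: 0.05 × 112 → 5.6 cm³.
Total extruded = 20.2 + 32.13 + 5.6, so 57.93 cm³.
Mass = 57.93 × 1.09 = 63.1437 g.
Cost = 63.1437 g / 1000 × $49.5/kg = $3.13.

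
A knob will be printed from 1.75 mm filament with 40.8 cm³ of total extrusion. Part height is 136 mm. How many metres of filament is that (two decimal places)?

A = π r² = π × 0.875² = 2.4053 mm².
Length = 40.8 cm³ / 2.4053 mm² = 40800 / 2.4053 = 16962.54 mm = 16.96 m.

16.96 m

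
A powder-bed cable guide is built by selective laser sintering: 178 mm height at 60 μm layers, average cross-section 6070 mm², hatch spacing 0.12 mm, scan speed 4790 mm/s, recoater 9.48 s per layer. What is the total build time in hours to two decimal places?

Layer count = ceil(178 / 0.06) = 2967.
Per-layer scan distance: 6070 / 0.12 → 50583.3 mm.
Scan time per layer: 50583.3 / 4790 → 10.5602 s.
Layer cycle = 10.5602 + 9.48 = 20.0402 s.
Total: 2967 × 20.0402 s = 59459.2734 s → 16.52 hours.

16.52 hours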